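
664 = 664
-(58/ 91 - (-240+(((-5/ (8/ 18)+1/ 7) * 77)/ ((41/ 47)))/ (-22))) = -196.07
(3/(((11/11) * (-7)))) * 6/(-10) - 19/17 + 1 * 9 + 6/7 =5353/595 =9.00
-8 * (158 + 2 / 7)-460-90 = -12714 / 7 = -1816.29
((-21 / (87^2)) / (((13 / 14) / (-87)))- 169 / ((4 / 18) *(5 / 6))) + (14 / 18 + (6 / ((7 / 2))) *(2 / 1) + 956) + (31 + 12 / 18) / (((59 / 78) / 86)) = 25561314458 / 7006545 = 3648.21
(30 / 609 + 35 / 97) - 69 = -68.59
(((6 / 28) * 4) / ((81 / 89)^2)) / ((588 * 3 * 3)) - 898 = -36375829451 / 40507614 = -898.00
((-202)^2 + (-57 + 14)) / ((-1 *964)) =-40761 / 964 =-42.28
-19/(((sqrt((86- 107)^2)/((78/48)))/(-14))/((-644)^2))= 25609948/3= 8536649.33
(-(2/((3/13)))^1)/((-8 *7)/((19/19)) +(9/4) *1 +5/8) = 208/1275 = 0.16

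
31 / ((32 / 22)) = 341 / 16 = 21.31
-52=-52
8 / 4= 2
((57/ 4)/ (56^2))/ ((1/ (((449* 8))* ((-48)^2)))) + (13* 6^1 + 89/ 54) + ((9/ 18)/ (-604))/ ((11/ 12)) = 82814412572/ 2197503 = 37685.69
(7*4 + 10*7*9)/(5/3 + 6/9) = 282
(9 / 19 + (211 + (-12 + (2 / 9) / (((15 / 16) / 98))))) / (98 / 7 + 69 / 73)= 41700082 / 2798415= 14.90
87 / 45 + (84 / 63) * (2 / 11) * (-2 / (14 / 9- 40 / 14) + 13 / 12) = 52127 / 20295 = 2.57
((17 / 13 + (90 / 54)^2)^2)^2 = 52204938256 / 187388721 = 278.59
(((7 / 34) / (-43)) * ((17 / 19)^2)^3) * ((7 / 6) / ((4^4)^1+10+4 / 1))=-69572993 / 6554432140920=-0.00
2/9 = 0.22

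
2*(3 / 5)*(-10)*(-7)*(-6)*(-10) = 5040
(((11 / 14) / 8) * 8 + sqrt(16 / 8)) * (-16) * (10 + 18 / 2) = -304 * sqrt(2) - 1672 / 7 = -668.78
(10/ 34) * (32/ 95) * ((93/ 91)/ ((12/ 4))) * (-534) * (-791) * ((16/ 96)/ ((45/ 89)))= 887912416/ 188955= 4699.07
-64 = -64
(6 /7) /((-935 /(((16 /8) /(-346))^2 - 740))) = 132884754 /195885305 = 0.68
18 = 18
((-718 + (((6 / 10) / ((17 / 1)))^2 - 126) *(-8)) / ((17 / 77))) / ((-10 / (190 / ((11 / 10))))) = -557317348 / 24565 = -22687.46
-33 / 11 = -3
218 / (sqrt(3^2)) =218 / 3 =72.67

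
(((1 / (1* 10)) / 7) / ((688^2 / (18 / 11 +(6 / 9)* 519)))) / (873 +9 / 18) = 239 / 19898050480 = 0.00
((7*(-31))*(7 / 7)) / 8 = -217 / 8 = -27.12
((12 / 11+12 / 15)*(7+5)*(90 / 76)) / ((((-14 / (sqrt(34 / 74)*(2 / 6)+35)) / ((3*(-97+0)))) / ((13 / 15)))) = 1180296*sqrt(629) / 270655+3540888 / 209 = 17051.42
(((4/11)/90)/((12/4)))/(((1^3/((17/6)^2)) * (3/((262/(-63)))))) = -37859/2525985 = -0.01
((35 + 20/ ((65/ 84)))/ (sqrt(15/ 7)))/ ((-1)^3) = -41.57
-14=-14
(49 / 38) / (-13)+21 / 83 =6307 / 41002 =0.15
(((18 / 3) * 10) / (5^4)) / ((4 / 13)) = 0.31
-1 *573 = -573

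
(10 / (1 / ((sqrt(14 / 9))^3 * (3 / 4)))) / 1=35 * sqrt(14) / 9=14.55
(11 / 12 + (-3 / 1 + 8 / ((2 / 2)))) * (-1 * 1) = -71 / 12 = -5.92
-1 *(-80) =80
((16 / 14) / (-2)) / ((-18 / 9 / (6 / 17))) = 12 / 119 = 0.10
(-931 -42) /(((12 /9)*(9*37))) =-973 /444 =-2.19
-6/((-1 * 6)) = 1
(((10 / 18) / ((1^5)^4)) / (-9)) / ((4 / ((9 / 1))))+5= 175 / 36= 4.86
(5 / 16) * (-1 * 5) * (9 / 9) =-25 / 16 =-1.56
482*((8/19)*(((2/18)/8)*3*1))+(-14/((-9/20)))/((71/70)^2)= 33357286/862011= 38.70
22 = 22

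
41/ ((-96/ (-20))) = 205/ 24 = 8.54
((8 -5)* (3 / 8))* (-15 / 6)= -45 / 16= -2.81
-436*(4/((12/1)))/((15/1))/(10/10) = -436/45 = -9.69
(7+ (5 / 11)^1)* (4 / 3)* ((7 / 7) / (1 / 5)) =1640 / 33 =49.70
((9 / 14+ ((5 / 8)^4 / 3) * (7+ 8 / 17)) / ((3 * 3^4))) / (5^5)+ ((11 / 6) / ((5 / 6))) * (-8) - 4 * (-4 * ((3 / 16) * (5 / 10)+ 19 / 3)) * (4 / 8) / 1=37550461015657 / 1110412800000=33.82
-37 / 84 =-0.44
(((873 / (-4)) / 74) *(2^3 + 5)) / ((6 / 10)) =-18915 / 296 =-63.90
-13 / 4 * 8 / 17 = -26 / 17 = -1.53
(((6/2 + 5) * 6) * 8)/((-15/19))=-2432/5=-486.40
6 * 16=96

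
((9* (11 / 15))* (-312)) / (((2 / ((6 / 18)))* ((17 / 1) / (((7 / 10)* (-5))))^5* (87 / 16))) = 4806802 / 205879265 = 0.02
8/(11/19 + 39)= 19/94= 0.20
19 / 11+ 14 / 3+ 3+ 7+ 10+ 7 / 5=4586 / 165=27.79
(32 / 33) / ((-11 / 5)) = -160 / 363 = -0.44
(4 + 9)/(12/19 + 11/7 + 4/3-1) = 5.13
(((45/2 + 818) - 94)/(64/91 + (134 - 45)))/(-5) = -135863/81630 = -1.66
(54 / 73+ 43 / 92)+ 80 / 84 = 304567 / 141036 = 2.16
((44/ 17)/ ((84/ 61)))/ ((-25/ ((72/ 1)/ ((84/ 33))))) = -44286/ 20825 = -2.13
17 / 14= 1.21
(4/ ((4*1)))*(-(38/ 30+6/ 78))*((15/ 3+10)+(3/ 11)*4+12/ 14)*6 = -136764/ 1001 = -136.63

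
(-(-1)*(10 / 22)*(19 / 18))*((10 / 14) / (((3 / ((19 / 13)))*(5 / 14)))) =1805 / 3861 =0.47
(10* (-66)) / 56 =-11.79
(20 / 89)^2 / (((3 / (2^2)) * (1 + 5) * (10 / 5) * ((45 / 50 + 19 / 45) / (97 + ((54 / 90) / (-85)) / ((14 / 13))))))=46168880 / 112169281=0.41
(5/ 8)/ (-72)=-5/ 576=-0.01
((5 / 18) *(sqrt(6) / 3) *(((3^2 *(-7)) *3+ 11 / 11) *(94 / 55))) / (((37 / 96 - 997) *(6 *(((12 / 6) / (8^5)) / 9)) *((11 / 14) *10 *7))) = 2316304384 *sqrt(6) / 173650125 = 32.67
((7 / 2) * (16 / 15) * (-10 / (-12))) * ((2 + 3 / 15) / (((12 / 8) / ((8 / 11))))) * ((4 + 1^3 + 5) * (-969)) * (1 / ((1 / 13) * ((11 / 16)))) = -60196864 / 99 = -608049.13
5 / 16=0.31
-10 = -10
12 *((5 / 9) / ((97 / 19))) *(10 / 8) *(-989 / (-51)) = 469775 / 14841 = 31.65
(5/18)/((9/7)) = 35/162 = 0.22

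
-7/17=-0.41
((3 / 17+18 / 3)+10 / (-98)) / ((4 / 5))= 6325 / 833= 7.59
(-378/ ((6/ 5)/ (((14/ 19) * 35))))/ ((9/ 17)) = -291550/ 19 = -15344.74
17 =17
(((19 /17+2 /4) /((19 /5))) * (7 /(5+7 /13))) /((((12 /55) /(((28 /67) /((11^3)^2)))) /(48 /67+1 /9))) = 0.00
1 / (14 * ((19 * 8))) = 1 / 2128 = 0.00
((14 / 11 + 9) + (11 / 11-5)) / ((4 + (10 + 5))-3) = 0.39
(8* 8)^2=4096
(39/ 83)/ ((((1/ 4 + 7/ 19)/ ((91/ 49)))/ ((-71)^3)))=-13791026652/ 27307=-505036.31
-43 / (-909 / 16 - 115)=688 / 2749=0.25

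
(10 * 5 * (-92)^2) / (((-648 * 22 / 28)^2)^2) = 31753225 / 5041976337288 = 0.00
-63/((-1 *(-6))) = -21/2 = -10.50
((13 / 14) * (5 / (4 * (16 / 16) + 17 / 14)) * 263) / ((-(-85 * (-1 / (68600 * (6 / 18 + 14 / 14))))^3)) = -2825604758179840000 / 9683523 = -291795120244.96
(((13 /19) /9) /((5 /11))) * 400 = 11440 /171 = 66.90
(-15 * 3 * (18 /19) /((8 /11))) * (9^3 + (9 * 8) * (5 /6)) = -3514995 /76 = -46249.93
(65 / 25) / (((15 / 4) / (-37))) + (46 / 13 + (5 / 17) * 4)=-347054 / 16575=-20.94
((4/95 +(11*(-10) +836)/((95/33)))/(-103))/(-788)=11981/3855290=0.00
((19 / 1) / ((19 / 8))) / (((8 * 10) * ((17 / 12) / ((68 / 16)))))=0.30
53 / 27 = 1.96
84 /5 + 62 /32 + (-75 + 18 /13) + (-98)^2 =9931087 /1040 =9549.12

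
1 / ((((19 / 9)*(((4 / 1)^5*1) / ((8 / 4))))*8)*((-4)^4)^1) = 9 / 19922944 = 0.00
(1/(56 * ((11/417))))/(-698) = -417/429968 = -0.00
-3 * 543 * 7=-11403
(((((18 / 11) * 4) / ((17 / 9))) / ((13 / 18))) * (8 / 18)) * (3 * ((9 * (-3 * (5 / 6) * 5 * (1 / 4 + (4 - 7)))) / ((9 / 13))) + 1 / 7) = 48653784 / 17017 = 2859.13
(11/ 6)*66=121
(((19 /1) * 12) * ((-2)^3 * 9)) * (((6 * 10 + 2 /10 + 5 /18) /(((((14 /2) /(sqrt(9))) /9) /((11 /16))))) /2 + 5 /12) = -92623347 /70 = -1323190.67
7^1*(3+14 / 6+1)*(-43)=-5719 / 3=-1906.33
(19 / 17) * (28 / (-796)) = -0.04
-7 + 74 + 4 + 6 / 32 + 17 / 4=1207 / 16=75.44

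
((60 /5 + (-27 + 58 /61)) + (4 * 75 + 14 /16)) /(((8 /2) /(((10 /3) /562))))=233285 /548512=0.43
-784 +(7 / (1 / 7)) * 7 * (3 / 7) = -637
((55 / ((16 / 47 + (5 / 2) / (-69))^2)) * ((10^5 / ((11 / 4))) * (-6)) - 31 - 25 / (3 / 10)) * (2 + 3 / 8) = -28774671432914893 / 93425496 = -307995918.30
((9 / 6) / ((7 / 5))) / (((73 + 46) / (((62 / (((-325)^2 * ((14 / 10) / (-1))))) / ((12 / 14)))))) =-31 / 7038850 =-0.00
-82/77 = -1.06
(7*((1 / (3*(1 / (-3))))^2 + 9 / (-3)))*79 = -1106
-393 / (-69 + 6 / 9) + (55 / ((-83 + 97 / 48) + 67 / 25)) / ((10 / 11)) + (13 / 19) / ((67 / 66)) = 138600351963 / 24520010435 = 5.65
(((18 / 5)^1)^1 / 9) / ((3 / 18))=12 / 5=2.40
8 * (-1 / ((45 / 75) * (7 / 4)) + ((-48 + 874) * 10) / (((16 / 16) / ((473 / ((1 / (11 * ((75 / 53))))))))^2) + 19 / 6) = 70436578697448316 / 19663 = 3582188816429.25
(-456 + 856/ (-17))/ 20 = -2152/ 85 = -25.32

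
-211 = -211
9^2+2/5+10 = 457/5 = 91.40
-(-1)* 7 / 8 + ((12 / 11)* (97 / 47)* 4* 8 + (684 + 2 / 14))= 21918525 / 28952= 757.06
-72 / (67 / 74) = -5328 / 67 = -79.52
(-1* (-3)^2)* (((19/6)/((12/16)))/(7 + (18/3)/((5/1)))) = -190/41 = -4.63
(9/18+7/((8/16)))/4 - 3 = 5/8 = 0.62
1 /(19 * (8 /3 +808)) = 3 /46208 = 0.00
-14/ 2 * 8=-56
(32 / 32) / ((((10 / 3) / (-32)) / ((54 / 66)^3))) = -34992 / 6655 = -5.26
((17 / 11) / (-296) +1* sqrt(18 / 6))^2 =31804897 / 10601536- 17* sqrt(3) / 1628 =2.98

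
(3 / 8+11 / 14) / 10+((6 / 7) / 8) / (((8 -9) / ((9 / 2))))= -41 / 112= -0.37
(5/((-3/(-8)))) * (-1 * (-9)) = 120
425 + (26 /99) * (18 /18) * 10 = 42335 /99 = 427.63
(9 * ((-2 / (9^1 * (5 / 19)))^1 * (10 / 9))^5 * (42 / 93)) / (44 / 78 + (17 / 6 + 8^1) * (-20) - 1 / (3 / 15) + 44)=0.02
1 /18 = 0.06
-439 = -439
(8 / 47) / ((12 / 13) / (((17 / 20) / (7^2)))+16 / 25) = 5525 / 1748024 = 0.00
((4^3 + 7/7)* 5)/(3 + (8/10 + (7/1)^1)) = 1625/54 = 30.09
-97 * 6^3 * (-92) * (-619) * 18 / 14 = -10738570464 / 7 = -1534081494.86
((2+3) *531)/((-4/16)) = -10620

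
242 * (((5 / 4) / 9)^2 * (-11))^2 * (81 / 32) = 9150625 / 331776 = 27.58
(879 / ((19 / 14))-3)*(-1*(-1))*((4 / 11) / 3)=16332 / 209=78.14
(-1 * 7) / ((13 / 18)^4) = -734832 / 28561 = -25.73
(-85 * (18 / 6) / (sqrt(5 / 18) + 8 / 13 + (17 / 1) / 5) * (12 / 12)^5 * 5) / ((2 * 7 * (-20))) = 38934675 / 33741484 -3232125 * sqrt(10) / 67482968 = 1.00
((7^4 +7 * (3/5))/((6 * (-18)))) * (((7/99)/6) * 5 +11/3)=-82.97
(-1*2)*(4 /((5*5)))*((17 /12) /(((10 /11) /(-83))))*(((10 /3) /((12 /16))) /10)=62084 /3375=18.40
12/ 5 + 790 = 3962/ 5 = 792.40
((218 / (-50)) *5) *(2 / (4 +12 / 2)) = -109 / 25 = -4.36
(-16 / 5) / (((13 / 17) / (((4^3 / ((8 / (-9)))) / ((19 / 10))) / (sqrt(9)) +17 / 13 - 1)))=827968 / 16055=51.57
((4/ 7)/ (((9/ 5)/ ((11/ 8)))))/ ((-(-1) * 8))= 55/ 1008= 0.05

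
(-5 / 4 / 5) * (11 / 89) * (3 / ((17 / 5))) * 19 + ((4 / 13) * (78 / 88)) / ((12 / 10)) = -19355 / 66572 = -0.29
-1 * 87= -87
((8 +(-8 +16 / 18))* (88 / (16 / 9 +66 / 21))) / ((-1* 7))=-352 / 155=-2.27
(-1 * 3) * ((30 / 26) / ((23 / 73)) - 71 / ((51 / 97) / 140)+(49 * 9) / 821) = 236633368666 / 4173143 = 56703.87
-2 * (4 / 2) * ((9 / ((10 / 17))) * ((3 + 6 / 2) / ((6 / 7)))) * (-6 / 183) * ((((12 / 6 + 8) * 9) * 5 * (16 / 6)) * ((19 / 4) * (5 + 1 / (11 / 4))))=288141840 / 671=429421.52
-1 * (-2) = 2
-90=-90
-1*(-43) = 43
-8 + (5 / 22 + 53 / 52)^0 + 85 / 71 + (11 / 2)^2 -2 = 6375 / 284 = 22.45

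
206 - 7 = 199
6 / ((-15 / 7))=-14 / 5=-2.80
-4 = -4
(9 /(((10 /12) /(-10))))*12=-1296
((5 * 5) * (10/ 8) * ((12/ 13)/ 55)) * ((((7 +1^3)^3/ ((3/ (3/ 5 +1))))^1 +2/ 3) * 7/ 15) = 28742/ 429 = 67.00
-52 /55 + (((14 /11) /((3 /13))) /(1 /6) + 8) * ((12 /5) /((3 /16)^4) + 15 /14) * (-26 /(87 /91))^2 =60332970622132 /1021815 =59044906.00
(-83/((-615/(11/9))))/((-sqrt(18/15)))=-913*sqrt(30)/33210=-0.15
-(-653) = 653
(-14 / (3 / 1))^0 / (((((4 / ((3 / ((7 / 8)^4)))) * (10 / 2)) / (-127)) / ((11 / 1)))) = -4291584 / 12005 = -357.48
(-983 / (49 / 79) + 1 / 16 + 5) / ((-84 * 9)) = 1238543 / 592704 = 2.09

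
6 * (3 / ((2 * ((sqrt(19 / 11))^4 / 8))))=8712 / 361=24.13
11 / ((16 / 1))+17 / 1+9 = 427 / 16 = 26.69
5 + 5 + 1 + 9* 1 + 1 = 21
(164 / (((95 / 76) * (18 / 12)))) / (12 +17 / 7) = 6.06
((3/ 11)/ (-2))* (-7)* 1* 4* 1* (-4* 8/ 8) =-168/ 11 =-15.27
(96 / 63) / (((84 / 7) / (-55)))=-440 / 63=-6.98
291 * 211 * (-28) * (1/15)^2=-573076/75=-7641.01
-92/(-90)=46/45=1.02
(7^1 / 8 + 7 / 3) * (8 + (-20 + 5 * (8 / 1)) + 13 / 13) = 2233 / 24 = 93.04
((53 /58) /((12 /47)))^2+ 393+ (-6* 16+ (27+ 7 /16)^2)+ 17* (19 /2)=2371944517 /1937664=1224.13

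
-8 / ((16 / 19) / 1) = -19 / 2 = -9.50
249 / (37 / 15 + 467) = 3735 / 7042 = 0.53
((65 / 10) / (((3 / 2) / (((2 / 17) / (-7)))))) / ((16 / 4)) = -13 / 714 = -0.02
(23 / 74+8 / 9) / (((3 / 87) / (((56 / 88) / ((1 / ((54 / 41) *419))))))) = 203881629 / 16687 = 12217.99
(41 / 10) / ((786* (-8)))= -41 / 62880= -0.00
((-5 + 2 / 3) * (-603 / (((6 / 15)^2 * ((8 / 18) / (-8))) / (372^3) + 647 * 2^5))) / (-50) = -302657017104 / 119904532761599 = -0.00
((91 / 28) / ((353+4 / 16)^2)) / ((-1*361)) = -52 / 720761409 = -0.00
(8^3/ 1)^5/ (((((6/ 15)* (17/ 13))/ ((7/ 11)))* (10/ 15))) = 64206775269058.40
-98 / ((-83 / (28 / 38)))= 1372 / 1577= 0.87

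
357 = 357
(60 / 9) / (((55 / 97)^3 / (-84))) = -102219376 / 33275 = -3071.96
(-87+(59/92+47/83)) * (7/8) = -4585777/61088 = -75.07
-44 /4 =-11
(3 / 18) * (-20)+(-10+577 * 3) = 5153 / 3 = 1717.67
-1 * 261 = -261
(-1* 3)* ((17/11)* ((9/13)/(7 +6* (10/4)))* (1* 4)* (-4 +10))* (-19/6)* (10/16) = 43605/6292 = 6.93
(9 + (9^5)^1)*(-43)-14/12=-15236971/6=-2539495.17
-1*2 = -2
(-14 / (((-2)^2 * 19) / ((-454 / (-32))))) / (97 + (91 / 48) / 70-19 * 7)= 23835 / 328073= 0.07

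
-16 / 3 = -5.33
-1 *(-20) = 20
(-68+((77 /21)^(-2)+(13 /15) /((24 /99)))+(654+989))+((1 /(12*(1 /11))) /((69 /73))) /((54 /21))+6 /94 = 334605488419 /211897620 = 1579.09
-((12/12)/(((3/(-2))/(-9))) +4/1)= -10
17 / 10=1.70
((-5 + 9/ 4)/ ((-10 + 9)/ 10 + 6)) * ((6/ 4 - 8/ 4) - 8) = 935/ 236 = 3.96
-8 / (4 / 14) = -28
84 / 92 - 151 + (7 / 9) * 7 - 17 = -33460 / 207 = -161.64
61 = 61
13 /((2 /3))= 39 /2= 19.50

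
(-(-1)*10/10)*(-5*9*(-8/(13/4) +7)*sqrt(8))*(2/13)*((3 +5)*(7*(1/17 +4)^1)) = -41035680*sqrt(2)/2873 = -20199.52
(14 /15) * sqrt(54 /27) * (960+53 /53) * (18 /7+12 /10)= 84568 * sqrt(2) /25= 4783.89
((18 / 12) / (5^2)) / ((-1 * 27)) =-1 / 450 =-0.00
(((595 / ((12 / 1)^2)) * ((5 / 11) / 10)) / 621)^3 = 210644875 / 7614305881464471552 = 0.00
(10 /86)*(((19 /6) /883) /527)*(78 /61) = 1235 /1220589443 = 0.00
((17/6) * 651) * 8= 14756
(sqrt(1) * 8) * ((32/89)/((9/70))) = 22.37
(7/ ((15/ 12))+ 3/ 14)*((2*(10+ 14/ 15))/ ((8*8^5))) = 16687/ 34406400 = 0.00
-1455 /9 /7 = -23.10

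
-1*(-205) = 205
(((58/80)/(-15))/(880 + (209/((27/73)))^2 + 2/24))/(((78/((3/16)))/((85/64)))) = -119799/248580438978560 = -0.00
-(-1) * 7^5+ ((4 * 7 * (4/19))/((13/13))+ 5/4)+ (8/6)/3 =16814.59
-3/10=-0.30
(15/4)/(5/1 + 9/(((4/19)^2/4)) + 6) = 15/3293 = 0.00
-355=-355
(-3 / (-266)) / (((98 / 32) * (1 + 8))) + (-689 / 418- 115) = -50172835 / 430122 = -116.65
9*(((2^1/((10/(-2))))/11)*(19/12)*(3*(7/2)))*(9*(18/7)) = -13851/110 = -125.92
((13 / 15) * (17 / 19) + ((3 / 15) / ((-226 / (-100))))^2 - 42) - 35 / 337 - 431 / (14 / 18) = -5111928764899 / 8584790235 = -595.46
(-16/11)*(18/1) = -288/11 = -26.18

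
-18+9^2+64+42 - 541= -372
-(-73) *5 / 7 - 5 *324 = -10975 / 7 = -1567.86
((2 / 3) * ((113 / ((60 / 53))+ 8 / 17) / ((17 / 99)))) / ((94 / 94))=1125223 / 2890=389.35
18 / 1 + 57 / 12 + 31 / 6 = 335 / 12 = 27.92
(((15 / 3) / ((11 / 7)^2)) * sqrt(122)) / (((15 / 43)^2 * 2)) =90601 * sqrt(122) / 10890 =91.89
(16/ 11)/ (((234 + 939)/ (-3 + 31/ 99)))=-4256/ 1277397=-0.00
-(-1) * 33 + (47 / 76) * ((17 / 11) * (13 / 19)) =534559 / 15884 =33.65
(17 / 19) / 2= 17 / 38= 0.45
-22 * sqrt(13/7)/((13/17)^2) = -6358 * sqrt(91)/1183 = -51.27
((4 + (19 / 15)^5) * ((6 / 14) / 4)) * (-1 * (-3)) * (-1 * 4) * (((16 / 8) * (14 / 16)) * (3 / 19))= -5513599 / 2137500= -2.58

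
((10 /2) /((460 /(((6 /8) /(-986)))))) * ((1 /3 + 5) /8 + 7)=-1 /15776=-0.00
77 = 77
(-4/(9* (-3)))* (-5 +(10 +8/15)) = 332/405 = 0.82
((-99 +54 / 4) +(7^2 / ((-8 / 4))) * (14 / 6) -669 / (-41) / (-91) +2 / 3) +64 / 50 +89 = -51.90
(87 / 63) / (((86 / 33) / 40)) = 6380 / 301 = 21.20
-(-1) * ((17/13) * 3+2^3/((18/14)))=1187/117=10.15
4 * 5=20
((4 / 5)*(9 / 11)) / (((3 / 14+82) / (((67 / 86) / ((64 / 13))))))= 54873 / 43553840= 0.00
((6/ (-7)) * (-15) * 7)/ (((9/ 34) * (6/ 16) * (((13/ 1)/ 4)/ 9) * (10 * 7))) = 3264/ 91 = 35.87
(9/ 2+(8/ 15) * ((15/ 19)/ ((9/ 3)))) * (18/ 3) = 529/ 19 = 27.84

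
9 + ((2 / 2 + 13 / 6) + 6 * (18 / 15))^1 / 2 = 851 / 60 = 14.18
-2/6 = -1/3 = -0.33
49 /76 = 0.64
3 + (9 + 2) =14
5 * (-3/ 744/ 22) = -5/ 5456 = -0.00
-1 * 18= -18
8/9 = 0.89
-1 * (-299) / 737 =299 / 737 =0.41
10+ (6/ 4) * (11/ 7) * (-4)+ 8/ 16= 15/ 14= 1.07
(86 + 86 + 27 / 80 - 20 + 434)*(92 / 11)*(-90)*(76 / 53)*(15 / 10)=-553455693 / 583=-949323.66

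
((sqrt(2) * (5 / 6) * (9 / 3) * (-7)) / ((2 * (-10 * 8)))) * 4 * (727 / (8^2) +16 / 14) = 5601 * sqrt(2) / 1024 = 7.74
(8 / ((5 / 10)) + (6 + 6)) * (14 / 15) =392 / 15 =26.13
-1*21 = -21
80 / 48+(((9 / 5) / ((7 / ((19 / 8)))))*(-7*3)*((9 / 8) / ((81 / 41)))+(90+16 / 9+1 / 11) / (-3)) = -3446089 / 95040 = -36.26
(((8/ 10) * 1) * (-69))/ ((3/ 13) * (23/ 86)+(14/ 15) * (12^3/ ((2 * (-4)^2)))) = -102856/ 94027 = -1.09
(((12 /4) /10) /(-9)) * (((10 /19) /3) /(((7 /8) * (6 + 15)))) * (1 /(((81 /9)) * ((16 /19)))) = -1 /23814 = -0.00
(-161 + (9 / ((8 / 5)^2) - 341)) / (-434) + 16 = 476319 / 27776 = 17.15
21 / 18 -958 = -5741 / 6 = -956.83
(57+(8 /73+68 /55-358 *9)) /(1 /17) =-215935207 /4015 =-53782.12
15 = 15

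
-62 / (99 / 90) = -620 / 11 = -56.36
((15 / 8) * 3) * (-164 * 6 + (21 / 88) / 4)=-15585615 / 2816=-5534.66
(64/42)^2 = 1024/441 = 2.32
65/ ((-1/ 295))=-19175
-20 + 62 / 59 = -1118 / 59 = -18.95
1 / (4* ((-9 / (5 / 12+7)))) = -89 / 432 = -0.21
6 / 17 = 0.35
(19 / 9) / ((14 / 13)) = 247 / 126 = 1.96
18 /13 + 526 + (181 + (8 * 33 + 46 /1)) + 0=13239 /13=1018.38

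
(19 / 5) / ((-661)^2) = 19 / 2184605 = 0.00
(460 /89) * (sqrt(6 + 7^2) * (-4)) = -1840 * sqrt(55) /89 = -153.32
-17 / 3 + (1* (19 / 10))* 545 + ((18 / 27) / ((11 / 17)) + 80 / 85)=385895 / 374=1031.80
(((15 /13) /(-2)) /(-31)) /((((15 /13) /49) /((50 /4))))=1225 /124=9.88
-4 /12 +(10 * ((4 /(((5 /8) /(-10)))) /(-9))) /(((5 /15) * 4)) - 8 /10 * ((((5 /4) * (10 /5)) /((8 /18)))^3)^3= -151334350130729 /33554432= -4510115.09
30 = 30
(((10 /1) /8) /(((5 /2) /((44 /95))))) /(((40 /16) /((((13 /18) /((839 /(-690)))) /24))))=-3289 /1434690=-0.00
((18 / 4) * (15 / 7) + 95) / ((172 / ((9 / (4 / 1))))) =13185 / 9632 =1.37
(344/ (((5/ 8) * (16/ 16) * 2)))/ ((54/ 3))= 15.29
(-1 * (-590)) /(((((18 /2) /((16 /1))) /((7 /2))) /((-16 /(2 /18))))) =-528640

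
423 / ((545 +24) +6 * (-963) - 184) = -423 / 5393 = -0.08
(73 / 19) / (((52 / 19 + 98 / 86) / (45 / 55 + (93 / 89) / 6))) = 6099077 / 6200986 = 0.98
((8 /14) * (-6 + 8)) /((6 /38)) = 152 /21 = 7.24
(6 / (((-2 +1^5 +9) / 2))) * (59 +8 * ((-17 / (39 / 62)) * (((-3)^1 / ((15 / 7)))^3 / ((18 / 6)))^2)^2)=6223.08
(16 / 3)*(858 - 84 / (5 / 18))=14816 / 5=2963.20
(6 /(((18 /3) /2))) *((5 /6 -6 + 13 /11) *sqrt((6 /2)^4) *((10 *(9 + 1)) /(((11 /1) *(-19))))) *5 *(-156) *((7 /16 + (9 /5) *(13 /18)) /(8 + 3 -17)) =7751.86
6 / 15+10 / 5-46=-218 / 5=-43.60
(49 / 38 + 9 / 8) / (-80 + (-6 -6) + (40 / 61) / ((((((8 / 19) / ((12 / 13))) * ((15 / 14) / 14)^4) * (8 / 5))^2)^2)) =16591834719686865234375 / 11470046797832692769135943132651706163296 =0.00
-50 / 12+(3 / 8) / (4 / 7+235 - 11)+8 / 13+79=75.45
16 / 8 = 2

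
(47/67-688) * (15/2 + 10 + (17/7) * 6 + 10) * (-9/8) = 244105749/7504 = 32530.08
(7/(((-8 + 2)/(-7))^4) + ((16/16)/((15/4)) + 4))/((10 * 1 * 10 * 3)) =0.06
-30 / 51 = -10 / 17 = -0.59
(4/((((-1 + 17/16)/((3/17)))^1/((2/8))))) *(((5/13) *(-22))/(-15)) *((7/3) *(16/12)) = 9856/1989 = 4.96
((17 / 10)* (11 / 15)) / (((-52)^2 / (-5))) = -187 / 81120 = -0.00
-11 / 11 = -1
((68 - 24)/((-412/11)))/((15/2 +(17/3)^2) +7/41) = -8118/274907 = -0.03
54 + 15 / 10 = 111 / 2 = 55.50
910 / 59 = 15.42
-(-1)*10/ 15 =0.67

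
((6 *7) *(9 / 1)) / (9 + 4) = 378 / 13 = 29.08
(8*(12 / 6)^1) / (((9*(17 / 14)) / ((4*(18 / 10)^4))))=653184 / 10625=61.48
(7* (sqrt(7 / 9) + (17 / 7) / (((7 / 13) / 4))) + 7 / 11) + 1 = 7* sqrt(7) / 3 + 9850 / 77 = 134.10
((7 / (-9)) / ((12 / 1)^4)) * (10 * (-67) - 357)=7189 / 186624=0.04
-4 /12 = -0.33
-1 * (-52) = 52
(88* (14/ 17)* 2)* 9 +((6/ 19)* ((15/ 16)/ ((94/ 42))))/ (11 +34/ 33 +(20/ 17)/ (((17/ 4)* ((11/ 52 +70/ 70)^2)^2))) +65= 101272013223421256899/ 73949166619341848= 1369.48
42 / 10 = 21 / 5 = 4.20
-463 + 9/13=-6010/13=-462.31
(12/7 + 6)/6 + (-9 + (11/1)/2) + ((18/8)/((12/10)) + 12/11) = 463/616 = 0.75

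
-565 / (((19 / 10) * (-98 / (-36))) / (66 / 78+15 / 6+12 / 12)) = -474.76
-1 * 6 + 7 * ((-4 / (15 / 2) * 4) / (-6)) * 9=82 / 5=16.40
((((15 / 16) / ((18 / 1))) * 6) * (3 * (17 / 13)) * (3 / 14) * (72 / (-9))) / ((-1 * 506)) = 765 / 184184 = 0.00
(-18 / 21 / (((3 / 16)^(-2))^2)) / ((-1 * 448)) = 243 / 102760448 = 0.00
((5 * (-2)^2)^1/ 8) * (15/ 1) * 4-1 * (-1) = 151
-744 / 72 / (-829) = 31 / 2487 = 0.01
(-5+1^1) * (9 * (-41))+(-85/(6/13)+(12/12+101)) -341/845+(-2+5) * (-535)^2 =4360546939/5070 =860068.43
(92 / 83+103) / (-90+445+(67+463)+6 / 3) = 8641 / 73621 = 0.12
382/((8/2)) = 191/2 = 95.50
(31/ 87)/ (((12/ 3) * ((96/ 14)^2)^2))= 74431/ 1847328768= 0.00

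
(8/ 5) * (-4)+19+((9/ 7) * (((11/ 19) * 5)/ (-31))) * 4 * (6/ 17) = 4356333/ 350455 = 12.43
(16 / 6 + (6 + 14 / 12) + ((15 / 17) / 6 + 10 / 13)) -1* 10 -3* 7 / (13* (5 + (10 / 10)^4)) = 49 / 102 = 0.48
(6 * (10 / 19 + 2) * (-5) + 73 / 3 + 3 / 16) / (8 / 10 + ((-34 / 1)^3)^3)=233785 / 276869487015072192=0.00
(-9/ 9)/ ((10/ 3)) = -3/ 10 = -0.30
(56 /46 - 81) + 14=-1513 /23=-65.78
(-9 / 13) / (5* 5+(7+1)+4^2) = -9 / 637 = -0.01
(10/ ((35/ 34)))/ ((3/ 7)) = 68/ 3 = 22.67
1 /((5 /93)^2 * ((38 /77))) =665973 /950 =701.02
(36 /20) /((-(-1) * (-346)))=-9 /1730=-0.01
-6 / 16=-3 / 8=-0.38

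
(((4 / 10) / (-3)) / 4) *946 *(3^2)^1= -1419 / 5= -283.80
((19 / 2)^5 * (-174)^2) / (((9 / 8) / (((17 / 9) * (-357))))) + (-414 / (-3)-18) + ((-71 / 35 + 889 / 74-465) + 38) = -10910876687786437 / 7770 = -1404231233949.35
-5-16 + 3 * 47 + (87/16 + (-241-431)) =-8745/16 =-546.56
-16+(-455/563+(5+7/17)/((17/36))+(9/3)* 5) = 1570454/162707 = 9.65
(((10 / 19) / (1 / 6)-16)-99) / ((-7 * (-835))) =-425 / 22211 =-0.02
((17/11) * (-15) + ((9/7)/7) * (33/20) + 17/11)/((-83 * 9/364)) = 2989649/287595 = 10.40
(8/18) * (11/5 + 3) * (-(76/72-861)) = 804908/405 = 1987.43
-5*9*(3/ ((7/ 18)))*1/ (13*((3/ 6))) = -4860/ 91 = -53.41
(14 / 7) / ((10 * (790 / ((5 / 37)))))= 1 / 29230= 0.00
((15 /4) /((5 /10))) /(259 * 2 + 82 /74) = 555 /38414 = 0.01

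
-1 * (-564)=564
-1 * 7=-7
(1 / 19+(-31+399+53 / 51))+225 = 575675 / 969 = 594.09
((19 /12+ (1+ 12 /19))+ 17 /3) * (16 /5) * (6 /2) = 1620 /19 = 85.26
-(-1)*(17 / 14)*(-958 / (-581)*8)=65144 / 4067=16.02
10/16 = 0.62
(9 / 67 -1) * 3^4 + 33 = -2487 / 67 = -37.12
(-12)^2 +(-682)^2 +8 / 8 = 465269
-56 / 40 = -7 / 5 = -1.40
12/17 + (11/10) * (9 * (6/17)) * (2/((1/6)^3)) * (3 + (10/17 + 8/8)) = 10008732/1445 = 6926.46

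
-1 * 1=-1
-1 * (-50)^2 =-2500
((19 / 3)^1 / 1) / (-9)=-19 / 27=-0.70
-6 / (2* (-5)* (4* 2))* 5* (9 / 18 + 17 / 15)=49 / 80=0.61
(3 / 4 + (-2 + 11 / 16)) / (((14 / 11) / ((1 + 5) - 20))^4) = -131769 / 16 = -8235.56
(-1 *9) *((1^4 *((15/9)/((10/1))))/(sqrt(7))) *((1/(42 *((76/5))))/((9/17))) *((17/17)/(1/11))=-935 *sqrt(7)/134064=-0.02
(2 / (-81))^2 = 4 / 6561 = 0.00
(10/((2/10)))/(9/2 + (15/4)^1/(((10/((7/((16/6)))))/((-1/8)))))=25600/2241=11.42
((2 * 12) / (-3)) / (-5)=1.60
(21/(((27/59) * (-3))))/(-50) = 413/1350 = 0.31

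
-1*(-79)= 79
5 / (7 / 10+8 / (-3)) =-150 / 59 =-2.54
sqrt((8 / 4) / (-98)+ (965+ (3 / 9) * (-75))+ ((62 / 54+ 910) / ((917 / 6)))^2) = sqrt(66444735223) / 8253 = 31.23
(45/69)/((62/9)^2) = 1215/88412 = 0.01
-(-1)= 1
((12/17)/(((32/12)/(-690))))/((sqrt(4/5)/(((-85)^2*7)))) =-9237375*sqrt(5)/2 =-10327699.22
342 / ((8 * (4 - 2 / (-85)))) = 85 / 8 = 10.62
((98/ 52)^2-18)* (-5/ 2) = 36.12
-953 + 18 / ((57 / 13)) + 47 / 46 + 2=-826693 / 874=-945.87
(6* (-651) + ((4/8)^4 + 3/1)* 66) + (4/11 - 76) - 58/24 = -3781.93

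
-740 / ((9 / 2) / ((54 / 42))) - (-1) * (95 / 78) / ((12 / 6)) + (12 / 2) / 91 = -210.75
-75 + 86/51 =-3739/51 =-73.31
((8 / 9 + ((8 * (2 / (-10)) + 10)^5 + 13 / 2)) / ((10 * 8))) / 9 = 2352857801 / 40500000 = 58.10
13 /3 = 4.33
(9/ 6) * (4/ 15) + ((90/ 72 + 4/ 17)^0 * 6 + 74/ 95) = 7.18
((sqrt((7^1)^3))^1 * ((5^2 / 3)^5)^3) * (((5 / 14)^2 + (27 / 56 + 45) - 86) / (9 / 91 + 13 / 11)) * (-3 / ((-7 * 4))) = -2108625136315822601318359375 * sqrt(7) / 1373515641792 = -4061764969543889.49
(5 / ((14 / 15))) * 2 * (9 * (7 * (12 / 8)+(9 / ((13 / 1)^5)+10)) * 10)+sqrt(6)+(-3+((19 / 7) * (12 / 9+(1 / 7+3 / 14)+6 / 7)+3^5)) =sqrt(6)+2184817916999 / 109160142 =20017.24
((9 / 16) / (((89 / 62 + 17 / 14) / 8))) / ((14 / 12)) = 837 / 575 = 1.46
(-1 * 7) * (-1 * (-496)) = -3472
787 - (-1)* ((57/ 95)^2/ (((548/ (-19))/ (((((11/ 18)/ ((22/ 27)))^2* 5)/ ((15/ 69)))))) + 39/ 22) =1901499433/ 2411200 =788.61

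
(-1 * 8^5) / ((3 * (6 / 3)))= -16384 / 3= -5461.33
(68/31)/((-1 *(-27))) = 68/837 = 0.08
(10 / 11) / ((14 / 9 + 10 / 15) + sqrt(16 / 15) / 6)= 2250 / 5467-45 * sqrt(15) / 5467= 0.38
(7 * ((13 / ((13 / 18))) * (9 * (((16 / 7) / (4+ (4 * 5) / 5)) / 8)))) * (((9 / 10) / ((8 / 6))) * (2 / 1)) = 2187 / 40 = 54.68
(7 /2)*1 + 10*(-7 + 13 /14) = -801 /14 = -57.21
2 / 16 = 1 / 8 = 0.12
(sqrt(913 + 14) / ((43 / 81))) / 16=243 * sqrt(103) / 688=3.58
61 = 61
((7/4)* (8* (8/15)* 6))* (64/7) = 2048/5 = 409.60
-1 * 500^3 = -125000000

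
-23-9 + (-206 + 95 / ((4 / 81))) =6743 / 4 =1685.75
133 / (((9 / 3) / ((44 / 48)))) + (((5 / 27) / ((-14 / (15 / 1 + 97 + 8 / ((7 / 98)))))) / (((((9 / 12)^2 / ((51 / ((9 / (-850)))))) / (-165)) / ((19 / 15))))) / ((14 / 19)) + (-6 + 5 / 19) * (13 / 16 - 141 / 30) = -55819699955423 / 7756560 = -7196450.48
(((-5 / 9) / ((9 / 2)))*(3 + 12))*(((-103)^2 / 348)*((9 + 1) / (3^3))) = -1326125 / 63423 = -20.91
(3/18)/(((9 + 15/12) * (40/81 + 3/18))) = 108/4387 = 0.02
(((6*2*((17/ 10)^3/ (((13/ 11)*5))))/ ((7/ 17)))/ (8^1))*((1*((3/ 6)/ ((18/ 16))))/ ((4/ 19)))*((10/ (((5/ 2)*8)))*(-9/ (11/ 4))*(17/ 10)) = -80931849/ 4550000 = -17.79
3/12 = 1/4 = 0.25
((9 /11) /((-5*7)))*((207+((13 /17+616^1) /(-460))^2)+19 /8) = -4648938831 /941746960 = -4.94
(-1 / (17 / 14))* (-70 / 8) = 245 / 34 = 7.21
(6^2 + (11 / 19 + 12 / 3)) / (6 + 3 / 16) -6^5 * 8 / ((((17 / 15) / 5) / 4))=-11701254896 / 10659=-1097781.68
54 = 54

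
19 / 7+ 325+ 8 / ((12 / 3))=2308 / 7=329.71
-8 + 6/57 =-150/19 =-7.89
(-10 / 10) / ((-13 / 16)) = 16 / 13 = 1.23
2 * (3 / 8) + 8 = 35 / 4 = 8.75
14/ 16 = 7/ 8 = 0.88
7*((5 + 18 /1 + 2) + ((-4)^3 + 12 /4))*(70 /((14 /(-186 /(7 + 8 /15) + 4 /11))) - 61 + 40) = 44677836 /1243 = 35943.55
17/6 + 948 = 950.83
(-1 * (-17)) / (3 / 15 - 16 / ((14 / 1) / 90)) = -595 / 3593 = -0.17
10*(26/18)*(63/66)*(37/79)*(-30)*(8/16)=-84175/869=-96.86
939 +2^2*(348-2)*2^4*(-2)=-43349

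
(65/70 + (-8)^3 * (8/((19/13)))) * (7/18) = -745225/684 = -1089.51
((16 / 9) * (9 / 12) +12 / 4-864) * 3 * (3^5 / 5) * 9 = -5640273 / 5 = -1128054.60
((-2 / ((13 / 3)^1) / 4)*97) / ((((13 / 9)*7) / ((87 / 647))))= -227853 / 1530802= -0.15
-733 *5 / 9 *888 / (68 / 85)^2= -3390125 / 6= -565020.83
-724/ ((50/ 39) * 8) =-7059/ 100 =-70.59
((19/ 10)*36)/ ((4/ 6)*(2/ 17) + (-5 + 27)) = 8721/ 2815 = 3.10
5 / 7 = 0.71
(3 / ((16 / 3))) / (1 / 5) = 2.81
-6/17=-0.35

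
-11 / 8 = -1.38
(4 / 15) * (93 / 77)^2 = 11532 / 29645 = 0.39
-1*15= -15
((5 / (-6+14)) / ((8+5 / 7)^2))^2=60025 / 886133824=0.00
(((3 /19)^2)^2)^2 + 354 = 6012181323075 /16983563041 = 354.00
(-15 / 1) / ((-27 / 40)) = 200 / 9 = 22.22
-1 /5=-0.20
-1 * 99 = -99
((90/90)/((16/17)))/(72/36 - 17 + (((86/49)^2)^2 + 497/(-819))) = -11466189189/66024498464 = -0.17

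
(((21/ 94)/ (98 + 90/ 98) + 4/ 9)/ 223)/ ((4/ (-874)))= -800467321/ 1828850652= -0.44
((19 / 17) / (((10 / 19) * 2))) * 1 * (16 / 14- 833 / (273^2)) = 4349689 / 3619980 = 1.20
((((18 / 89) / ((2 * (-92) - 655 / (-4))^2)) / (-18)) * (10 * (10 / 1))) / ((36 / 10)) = -4000 / 5255361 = -0.00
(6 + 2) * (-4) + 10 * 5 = 18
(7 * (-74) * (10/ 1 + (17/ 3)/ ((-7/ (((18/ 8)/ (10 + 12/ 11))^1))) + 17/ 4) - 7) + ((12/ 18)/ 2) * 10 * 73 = -5167991/ 732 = -7060.10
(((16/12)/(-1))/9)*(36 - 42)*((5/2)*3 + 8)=124/9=13.78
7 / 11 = 0.64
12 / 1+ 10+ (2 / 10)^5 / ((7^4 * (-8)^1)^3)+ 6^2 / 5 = 646664938030719999 / 22146059521600000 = 29.20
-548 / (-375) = 548 / 375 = 1.46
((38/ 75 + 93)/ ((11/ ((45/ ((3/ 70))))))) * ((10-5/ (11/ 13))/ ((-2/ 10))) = -22090950/ 121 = -182569.83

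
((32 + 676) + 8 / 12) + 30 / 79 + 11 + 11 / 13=2221070 / 3081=720.89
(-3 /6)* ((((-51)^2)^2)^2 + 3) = -22883972285202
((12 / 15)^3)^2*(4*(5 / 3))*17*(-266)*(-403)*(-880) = -5254945439744 / 1875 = -2802637567.86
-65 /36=-1.81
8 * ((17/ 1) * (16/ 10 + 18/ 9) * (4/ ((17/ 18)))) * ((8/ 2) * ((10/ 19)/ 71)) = 82944/ 1349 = 61.49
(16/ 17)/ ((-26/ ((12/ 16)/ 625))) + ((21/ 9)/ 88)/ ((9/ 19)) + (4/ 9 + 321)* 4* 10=4219748156369/ 328185000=12857.83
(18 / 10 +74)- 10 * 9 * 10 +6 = -4091 / 5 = -818.20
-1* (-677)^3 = 310288733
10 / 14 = 0.71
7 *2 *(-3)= -42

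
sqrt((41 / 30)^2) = 41 / 30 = 1.37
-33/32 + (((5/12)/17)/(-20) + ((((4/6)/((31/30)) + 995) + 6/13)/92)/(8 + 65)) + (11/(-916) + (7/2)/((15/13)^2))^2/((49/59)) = 352493546902007625187/47883592136654820000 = 7.36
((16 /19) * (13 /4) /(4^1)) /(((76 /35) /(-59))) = -26845 /1444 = -18.59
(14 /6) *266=1862 /3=620.67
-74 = -74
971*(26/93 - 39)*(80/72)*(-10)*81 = 1048971300/31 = 33837783.87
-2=-2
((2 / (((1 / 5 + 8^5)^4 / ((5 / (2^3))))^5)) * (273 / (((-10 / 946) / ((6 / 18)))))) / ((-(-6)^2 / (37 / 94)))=94925820827484130859375 / 10772142599414119546794801287556642595163850207689635489751508360729830998923904731377408058379745610857031008256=0.00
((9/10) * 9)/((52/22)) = 891/260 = 3.43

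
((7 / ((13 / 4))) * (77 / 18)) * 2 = 2156 / 117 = 18.43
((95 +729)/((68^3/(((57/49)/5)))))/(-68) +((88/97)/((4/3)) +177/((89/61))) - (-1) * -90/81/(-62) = 122.01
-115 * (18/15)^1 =-138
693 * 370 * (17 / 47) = 4358970 / 47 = 92744.04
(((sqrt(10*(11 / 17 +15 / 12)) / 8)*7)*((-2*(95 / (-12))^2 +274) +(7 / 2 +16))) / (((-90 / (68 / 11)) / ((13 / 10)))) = -1101737*sqrt(21930) / 2851200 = -57.22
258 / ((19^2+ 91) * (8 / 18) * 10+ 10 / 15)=1161 / 9043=0.13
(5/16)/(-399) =-5/6384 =-0.00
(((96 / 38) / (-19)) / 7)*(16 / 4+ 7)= -528 / 2527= -0.21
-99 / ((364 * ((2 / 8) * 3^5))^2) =-11 / 54331641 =-0.00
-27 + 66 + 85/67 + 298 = 22664/67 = 338.27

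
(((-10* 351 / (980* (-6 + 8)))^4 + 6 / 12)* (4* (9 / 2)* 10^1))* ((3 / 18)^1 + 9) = 17795.25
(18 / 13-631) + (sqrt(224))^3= -8185 / 13 + 896 * sqrt(14)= 2722.91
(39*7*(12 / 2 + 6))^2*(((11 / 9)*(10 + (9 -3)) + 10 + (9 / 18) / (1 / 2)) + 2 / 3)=335082384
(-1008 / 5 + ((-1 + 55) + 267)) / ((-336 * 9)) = -199 / 5040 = -0.04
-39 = -39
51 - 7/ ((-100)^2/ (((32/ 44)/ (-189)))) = 18933751/ 371250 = 51.00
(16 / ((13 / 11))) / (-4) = -3.38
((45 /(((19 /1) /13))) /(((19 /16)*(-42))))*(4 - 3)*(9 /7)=-14040 /17689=-0.79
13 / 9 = 1.44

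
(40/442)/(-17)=-20/3757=-0.01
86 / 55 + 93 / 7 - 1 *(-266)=108127 / 385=280.85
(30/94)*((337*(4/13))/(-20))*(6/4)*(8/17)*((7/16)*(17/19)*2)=-21231/23218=-0.91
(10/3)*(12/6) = 20/3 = 6.67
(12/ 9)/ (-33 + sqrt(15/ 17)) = -374/ 9249 -2 * sqrt(255)/ 27747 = -0.04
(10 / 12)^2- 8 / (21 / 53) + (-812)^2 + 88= 166171951 / 252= 659412.50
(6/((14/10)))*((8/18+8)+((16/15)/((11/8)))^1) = 1304/33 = 39.52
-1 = -1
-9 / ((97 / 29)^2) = -7569 / 9409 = -0.80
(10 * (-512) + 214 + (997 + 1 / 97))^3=-54514091398096448 / 912673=-59730145844.24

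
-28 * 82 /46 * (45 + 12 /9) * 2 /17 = -272.08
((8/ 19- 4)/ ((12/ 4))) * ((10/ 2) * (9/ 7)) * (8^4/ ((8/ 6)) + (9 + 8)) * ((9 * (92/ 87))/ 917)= -869615280/ 3536869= -245.87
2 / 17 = 0.12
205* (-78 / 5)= -3198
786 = 786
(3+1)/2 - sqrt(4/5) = 2 - 2 * sqrt(5)/5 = 1.11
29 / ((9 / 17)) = 493 / 9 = 54.78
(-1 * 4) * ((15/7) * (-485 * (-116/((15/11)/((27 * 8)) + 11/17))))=-45449078400/61579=-738061.33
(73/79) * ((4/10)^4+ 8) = 366168/49375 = 7.42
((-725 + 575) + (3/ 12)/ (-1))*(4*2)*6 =-7212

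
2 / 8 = 1 / 4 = 0.25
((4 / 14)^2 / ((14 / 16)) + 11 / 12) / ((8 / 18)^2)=112239 / 21952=5.11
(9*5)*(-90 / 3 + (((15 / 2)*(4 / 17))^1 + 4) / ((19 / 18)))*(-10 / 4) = 891675 / 323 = 2760.60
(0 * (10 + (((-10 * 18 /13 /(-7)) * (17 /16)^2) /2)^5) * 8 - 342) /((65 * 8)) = -171 /260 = -0.66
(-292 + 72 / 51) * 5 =-24700 / 17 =-1452.94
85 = 85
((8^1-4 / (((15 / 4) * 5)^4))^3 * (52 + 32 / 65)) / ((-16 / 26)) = -6917017691138550768149112064 / 158381760120391845703125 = -43673.07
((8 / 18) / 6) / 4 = 1 / 54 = 0.02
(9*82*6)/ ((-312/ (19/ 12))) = -2337/ 104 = -22.47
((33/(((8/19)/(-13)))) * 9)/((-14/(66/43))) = 2420847/2408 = 1005.34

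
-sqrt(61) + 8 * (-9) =-72 -sqrt(61) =-79.81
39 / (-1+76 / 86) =-1677 / 5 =-335.40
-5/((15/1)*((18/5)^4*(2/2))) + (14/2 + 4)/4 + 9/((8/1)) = 1219721/314928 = 3.87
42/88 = 21/44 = 0.48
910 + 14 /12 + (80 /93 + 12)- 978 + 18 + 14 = -21.97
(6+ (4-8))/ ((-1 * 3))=-2/ 3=-0.67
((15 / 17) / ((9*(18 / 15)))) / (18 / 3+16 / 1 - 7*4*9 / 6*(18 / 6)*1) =-25 / 31824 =-0.00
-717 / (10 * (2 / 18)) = -6453 / 10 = -645.30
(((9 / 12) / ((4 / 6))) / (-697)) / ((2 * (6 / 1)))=-3 / 22304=-0.00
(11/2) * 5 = 55/2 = 27.50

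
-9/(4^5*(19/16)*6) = -3/2432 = -0.00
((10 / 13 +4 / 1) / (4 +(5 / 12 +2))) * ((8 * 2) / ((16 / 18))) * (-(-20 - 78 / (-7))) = 830304 / 7007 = 118.50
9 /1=9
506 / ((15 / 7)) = 3542 / 15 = 236.13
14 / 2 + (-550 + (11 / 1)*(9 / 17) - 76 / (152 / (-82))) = -8435 / 17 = -496.18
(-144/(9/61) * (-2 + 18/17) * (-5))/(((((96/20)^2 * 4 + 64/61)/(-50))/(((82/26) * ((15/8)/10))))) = 1456.95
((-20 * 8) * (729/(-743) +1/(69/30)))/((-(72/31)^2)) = -16.21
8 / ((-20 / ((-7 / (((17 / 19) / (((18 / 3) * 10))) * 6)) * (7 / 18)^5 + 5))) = -13825997 / 8030664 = -1.72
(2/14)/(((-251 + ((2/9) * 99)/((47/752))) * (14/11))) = 11/9898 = 0.00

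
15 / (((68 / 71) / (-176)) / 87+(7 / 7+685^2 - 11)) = 4076820 / 127527006403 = 0.00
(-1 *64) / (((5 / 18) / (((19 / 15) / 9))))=-2432 / 75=-32.43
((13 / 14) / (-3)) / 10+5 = 2087 / 420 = 4.97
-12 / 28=-3 / 7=-0.43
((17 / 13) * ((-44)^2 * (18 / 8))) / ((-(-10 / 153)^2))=-433370817 / 325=-1333448.67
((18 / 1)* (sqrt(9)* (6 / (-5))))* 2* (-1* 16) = 10368 / 5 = 2073.60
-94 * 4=-376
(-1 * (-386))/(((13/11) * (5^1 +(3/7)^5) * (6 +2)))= 35681261/4382456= 8.14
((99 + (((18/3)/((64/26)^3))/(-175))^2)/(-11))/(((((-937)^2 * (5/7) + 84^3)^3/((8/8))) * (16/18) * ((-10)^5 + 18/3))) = 51273355870880703/919100313225023302636871280849059840000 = 0.00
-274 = -274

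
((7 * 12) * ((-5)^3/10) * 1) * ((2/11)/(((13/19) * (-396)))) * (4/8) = 3325/9438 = 0.35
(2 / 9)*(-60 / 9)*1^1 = -40 / 27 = -1.48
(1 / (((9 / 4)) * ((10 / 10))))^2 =16 / 81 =0.20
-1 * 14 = -14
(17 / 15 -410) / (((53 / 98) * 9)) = -84.00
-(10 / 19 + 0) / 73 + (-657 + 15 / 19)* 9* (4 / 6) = -5460994 / 1387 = -3937.27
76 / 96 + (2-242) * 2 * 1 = -11501 / 24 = -479.21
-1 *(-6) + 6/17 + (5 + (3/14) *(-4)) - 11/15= 9.76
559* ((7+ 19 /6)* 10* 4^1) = 681980 /3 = 227326.67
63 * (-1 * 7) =-441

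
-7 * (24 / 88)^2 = -63 / 121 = -0.52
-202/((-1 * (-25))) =-202/25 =-8.08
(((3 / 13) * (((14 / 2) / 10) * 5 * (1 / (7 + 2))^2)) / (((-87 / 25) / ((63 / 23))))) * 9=-1225 / 17342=-0.07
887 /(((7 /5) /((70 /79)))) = 44350 /79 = 561.39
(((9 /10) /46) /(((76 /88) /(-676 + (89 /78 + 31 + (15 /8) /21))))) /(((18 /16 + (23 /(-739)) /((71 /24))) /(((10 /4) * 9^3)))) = -591570023623623 /24804268580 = -23849.53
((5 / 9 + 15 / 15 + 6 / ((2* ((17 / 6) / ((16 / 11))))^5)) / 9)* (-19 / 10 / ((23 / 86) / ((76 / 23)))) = -39926781198119128 / 9798254679555243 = -4.07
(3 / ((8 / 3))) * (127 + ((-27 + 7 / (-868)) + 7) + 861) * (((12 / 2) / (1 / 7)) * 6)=68057577 / 248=274425.71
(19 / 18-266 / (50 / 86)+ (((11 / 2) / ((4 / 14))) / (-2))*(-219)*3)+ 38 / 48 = 5867.95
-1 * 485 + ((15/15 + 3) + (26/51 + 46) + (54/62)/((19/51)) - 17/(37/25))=-493079263/1111443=-443.64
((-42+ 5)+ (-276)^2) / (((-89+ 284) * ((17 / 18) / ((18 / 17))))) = 8223012 / 18785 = 437.74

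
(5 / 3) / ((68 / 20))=25 / 51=0.49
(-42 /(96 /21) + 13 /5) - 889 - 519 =-113167 /80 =-1414.59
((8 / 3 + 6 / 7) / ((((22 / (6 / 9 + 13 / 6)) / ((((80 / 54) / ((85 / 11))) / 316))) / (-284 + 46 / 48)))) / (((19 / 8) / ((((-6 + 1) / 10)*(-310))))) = -38957855 / 7659603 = -5.09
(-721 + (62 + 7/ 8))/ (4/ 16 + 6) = -1053/ 10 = -105.30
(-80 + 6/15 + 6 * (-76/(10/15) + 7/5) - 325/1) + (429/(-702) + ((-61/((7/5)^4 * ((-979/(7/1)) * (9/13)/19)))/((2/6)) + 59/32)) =-517212064261/483547680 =-1069.62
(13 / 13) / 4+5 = 21 / 4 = 5.25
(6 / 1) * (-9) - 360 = -414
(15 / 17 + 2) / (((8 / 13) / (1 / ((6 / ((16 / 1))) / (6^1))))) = 1274 / 17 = 74.94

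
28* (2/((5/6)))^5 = 6967296/3125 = 2229.53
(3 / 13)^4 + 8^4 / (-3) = -116985613 / 85683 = -1365.33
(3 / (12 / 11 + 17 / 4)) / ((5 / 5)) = 132 / 235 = 0.56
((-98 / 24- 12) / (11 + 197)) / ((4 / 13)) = -193 / 768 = -0.25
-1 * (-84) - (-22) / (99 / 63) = 98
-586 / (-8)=293 / 4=73.25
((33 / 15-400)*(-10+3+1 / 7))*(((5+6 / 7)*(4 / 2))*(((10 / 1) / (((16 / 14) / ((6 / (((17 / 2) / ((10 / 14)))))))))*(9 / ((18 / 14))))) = 6907680 / 7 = 986811.43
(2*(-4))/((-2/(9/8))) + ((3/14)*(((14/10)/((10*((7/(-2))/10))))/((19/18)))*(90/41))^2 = 269506449/59470418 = 4.53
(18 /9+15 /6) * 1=9 /2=4.50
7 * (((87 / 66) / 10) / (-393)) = -203 / 86460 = -0.00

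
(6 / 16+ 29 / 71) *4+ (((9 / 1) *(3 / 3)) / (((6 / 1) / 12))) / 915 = 136577 / 43310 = 3.15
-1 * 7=-7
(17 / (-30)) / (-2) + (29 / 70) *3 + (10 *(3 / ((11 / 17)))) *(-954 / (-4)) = 51093751 / 4620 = 11059.25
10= 10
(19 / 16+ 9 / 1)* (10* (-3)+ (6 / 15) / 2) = -24287 / 80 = -303.59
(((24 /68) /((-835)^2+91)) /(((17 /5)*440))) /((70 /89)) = 267 /620694917920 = 0.00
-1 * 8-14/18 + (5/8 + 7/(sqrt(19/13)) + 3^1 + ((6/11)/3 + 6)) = 815/792 + 7 * sqrt(247)/19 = 6.82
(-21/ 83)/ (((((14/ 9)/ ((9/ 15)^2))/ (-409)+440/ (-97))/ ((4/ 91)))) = 19281078/ 7882478045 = 0.00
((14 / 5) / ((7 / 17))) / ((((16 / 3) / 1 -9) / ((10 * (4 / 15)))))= -272 / 55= -4.95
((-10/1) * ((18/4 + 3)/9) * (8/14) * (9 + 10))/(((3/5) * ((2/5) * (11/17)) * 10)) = -40375/693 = -58.26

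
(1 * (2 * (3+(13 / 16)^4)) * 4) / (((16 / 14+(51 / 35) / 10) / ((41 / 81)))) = 39404575 / 3649536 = 10.80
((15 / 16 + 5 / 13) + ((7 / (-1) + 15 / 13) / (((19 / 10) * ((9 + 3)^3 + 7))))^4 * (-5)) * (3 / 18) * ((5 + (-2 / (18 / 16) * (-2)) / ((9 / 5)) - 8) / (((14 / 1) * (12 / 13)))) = -242346910475883695 / 13870503779031873792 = -0.02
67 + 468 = 535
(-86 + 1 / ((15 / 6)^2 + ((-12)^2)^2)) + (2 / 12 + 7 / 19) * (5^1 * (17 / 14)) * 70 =1337543705 / 9458466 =141.41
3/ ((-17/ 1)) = -3/ 17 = -0.18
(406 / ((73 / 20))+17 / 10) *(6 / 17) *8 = 1978584 / 6205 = 318.87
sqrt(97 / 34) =sqrt(3298) / 34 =1.69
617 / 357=1.73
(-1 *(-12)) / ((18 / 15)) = 10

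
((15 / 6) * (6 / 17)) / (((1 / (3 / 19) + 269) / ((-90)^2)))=182250 / 7021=25.96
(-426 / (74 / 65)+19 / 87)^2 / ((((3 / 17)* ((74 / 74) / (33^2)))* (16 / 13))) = 2422004790216869 / 3453987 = 701220007.55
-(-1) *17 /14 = 17 /14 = 1.21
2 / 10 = 1 / 5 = 0.20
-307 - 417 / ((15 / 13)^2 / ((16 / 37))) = -1227781 / 2775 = -442.44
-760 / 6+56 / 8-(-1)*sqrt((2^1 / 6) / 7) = -359 / 3+sqrt(21) / 21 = -119.45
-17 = -17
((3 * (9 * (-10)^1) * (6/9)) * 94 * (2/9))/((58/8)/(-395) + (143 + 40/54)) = -3412800/130451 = -26.16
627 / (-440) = -57 / 40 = -1.42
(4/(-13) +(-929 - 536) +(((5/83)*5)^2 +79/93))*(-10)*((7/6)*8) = 3414999152600/24986403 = 136674.30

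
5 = 5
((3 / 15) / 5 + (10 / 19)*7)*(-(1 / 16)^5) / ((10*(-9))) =1769 / 44826624000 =0.00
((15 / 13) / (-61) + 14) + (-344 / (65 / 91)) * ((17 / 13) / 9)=-1998181 / 35685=-55.99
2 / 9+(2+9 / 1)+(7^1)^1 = 164 / 9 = 18.22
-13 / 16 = -0.81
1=1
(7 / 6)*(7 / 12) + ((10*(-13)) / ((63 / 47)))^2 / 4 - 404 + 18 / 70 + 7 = 1955.42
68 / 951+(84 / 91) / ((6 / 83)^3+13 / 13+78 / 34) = 34809488711 / 98977386768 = 0.35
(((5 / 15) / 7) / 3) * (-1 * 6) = -2 / 21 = -0.10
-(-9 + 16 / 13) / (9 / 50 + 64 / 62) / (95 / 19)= 1.28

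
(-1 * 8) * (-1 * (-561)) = -4488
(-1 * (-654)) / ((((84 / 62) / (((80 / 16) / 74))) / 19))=321005 / 518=619.70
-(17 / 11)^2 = -2.39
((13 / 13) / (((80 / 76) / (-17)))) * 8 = -129.20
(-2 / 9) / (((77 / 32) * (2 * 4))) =-0.01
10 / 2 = 5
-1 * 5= -5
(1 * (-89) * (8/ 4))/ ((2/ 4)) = -356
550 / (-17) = -550 / 17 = -32.35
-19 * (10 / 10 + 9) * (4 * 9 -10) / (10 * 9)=-494 / 9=-54.89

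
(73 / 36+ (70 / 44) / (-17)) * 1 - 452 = -3029843 / 6732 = -450.07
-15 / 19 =-0.79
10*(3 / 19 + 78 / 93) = 9.97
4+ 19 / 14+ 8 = 13.36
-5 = -5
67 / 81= 0.83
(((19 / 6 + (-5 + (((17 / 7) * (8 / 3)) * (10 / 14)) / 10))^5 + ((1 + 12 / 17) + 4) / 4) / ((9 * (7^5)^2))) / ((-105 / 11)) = 0.00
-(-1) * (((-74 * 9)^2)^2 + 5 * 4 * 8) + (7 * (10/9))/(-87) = 154048927506698/783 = 196741925295.91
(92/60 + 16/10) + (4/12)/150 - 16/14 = 6277/3150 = 1.99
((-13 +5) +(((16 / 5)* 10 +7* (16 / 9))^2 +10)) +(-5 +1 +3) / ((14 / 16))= 1120486 / 567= 1976.17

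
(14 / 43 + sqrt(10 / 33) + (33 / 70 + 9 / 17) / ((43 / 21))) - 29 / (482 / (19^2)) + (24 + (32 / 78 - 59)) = -1906449074 / 34353345 + sqrt(330) / 33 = -54.94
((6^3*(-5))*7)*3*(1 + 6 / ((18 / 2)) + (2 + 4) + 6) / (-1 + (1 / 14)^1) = 4339440 / 13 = 333803.08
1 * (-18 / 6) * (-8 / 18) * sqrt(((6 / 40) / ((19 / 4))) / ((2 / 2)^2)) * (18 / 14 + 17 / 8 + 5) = 157 * sqrt(285) / 1330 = 1.99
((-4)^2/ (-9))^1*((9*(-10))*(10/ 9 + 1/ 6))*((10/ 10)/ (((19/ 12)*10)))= 736/ 57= 12.91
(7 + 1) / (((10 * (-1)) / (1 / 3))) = -4 / 15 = -0.27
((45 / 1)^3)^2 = 8303765625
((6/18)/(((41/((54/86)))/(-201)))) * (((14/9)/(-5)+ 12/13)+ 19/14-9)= 11574183/1604330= 7.21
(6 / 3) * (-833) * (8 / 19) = -13328 / 19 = -701.47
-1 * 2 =-2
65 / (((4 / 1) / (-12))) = -195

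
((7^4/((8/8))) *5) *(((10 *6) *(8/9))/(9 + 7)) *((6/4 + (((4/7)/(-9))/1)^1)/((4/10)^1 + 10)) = 7760375/1404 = 5527.33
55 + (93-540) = -392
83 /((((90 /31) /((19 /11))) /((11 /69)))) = 48887 /6210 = 7.87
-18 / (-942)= 3 / 157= 0.02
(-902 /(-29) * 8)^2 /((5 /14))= 728989184 /4205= 173362.47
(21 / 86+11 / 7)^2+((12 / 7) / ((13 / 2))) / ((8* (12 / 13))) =301898 / 90601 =3.33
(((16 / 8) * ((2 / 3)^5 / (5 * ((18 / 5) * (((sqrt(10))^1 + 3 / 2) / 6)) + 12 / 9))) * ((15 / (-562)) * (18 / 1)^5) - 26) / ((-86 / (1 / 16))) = -76909921 / 77911184 + 2519424 * sqrt(10) / 4869449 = 0.65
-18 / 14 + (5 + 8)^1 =82 / 7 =11.71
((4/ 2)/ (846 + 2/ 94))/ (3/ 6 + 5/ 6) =141/ 79526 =0.00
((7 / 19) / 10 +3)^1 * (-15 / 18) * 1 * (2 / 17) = -577 / 1938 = -0.30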